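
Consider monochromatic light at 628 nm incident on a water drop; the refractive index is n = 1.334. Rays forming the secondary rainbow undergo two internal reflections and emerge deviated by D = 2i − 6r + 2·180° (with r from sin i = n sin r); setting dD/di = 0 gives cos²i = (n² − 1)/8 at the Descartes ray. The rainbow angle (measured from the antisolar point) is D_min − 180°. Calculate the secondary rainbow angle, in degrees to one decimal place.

cos²i = (1.77956 − 1)/8 = 0.09744; i = arccos(0.31216) = 71.810°.
sin r = sin 71.810°/1.334 = 0.71217; r = 45.411°.
D_min = 2·71.810° − 6·45.411° + 360° = 231.153°.
Rainbow angle = D_min − 180° = 51.153°.

51.2°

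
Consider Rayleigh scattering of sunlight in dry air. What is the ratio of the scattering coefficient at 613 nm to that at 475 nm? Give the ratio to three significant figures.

Rayleigh scattering ∝ λ⁻⁴, so the ratio of coefficients is the inverse fourth power of the wavelength ratio.
σ(613)/σ(475) = (475/613)⁴ = (0.7749)⁴ = 0.3605.

0.361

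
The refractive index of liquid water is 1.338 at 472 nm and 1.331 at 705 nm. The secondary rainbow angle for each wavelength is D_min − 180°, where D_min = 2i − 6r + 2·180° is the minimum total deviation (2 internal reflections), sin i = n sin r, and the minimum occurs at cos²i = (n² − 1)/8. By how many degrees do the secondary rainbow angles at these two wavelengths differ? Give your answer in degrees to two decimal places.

1.83°

At 472 nm (n = 1.338): cos²i = 0.09878 → i = 71.682°, r = 45.195°, D_min = 232.193°, rainbow angle = 52.193°.
At 705 nm (n = 1.331): cos²i = 0.09645 → i = 71.907°, r = 45.575°, D_min = 230.365°, rainbow angle = 50.365°.
Angular width = |52.193° − 50.365°| = 1.828°.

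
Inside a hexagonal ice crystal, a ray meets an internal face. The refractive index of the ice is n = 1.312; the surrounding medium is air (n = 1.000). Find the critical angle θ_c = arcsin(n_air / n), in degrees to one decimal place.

sin θ_c = n_air / n = 1.000 / 1.312 = 0.7622.
θ_c = arcsin(0.7622) = 49.66°.

49.7°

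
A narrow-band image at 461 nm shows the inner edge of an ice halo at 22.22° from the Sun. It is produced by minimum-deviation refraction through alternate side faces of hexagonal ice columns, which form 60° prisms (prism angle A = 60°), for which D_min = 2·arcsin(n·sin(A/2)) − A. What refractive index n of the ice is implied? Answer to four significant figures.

Rearranging: n = sin((D_min + A)/2) / sin(A/2).
(D_min + A)/2 = (22.22° + 60°)/2 = 41.110°.
n = sin 41.110° / sin 30° = 0.6575 / 0.5000 = 1.3150.

1.315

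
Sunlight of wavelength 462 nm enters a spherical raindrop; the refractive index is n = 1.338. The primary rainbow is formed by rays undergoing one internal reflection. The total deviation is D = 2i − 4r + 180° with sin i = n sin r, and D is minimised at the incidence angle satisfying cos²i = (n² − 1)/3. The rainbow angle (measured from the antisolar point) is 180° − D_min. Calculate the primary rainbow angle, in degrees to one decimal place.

cos²i = (1.79024 − 1)/3 = 0.26341; i = arccos(0.51324) = 59.120°.
sin r = sin 59.120°/1.338 = 0.64144; r = 39.899°.
D_min = 2·59.120° − 4·39.899° + 180° = 138.643°.
Rainbow angle = 180° − D_min = 41.357°.

41.4°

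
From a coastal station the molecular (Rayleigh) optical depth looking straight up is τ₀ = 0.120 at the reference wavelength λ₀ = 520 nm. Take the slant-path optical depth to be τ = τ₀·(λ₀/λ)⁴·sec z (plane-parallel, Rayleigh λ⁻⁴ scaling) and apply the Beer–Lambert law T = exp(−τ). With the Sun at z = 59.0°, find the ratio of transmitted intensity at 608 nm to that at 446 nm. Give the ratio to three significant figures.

1.36

Airmass: sec 59.0° = 1.9416.
τ(608 nm) = 0.120 × (520/608)⁴ × 1.9416 = 0.120 × 0.5351 × 1.9416 = 0.1247.
τ(446 nm) = 0.120 × (520/446)⁴ × 1.9416 = 0.120 × 1.8479 × 1.9416 = 0.4305.
T(608)/T(446) = exp(τ_B − τ_A) = exp(0.3059) = 1.3578.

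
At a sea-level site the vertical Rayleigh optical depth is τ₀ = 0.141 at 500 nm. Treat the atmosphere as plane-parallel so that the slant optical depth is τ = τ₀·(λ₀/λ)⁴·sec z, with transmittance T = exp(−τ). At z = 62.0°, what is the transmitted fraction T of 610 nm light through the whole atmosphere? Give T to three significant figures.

0.873

sec 62.0° = 2.1301.
τ = 0.141 × (500/610)⁴ × 2.1301 = 0.141 × 0.4514 × 2.1301 = 0.1356.
T = exp(−0.1356) = 0.8732.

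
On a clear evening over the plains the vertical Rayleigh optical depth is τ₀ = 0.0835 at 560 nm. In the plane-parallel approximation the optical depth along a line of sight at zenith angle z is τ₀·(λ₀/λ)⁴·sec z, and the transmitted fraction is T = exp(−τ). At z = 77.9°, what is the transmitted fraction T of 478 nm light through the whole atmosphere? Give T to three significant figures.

sec 77.9° = 4.7706.
τ = 0.0835 × (560/478)⁴ × 4.7706 = 0.0835 × 1.8838 × 4.7706 = 0.7504.
T = exp(−0.7504) = 0.4722.

0.472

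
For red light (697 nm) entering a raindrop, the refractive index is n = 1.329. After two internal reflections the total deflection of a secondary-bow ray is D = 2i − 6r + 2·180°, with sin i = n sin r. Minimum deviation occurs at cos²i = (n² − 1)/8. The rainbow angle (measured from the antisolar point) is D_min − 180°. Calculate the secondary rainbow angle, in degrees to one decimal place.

49.8°

cos²i = (1.76624 − 1)/8 = 0.09578; i = arccos(0.30948) = 71.972°.
sin r = sin 71.972°/1.329 = 0.71550; r = 45.685°.
D_min = 2·71.972° − 6·45.685° + 360° = 229.837°.
Rainbow angle = D_min − 180° = 49.837°.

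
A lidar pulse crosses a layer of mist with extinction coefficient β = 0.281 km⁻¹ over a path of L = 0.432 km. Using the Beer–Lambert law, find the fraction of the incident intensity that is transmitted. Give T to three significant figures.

0.886

τ = β·L = 0.281 × 0.432 = 0.1214.
T = exp(−0.1214) = 0.8857.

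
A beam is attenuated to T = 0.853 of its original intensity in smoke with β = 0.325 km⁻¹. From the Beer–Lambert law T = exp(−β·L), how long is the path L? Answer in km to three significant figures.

Beer–Lambert: T = exp(−βL) ⇒ L = −ln(T)/β = −ln(0.853)/0.325 = 0.1590/0.325 = 0.4892 km.

0.489 km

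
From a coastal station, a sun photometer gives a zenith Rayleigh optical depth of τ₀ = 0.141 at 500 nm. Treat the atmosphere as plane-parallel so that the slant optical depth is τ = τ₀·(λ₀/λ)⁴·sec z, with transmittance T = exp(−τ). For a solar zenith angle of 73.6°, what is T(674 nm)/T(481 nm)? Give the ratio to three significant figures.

Airmass: sec 73.6° = 3.5418.
τ(674 nm) = 0.141 × (500/674)⁴ × 3.5418 = 0.141 × 0.3029 × 3.5418 = 0.1512.
τ(481 nm) = 0.141 × (500/481)⁴ × 3.5418 = 0.141 × 1.1676 × 3.5418 = 0.5831.
T(674)/T(481) = exp(τ_B − τ_A) = exp(0.4319) = 1.5401.

1.54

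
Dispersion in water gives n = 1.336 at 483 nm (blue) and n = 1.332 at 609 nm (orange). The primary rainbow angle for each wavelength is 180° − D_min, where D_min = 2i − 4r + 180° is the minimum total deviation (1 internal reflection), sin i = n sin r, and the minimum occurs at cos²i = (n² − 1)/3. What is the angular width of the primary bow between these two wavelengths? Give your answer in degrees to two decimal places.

0.58°

At 483 nm (n = 1.336): cos²i = 0.26163 → i = 59.236°, r = 40.029°, D_min = 138.356°, rainbow angle = 41.644°.
At 609 nm (n = 1.332): cos²i = 0.25807 → i = 59.469°, r = 40.290°, D_min = 137.776°, rainbow angle = 42.224°.
Angular width = |41.644° − 42.224°| = 0.580°.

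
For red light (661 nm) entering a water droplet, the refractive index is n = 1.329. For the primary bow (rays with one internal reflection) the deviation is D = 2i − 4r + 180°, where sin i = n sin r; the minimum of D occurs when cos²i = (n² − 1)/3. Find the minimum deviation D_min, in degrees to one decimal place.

cos²i = (1.76624 − 1)/3 = 0.25541; i = arccos(0.50538) = 59.643°.
sin r = sin 59.643°/1.329 = 0.64928; r = 40.487°.
D_min = 2·59.643° − 4·40.487° + 180° = 137.337°.

137.3°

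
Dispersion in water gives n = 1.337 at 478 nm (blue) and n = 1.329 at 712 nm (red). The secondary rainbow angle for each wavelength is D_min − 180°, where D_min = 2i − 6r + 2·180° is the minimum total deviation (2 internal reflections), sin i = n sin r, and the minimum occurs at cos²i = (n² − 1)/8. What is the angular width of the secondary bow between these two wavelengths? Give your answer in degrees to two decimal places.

2.10°

At 478 nm (n = 1.337): cos²i = 0.09845 → i = 71.714°, r = 45.249°, D_min = 231.934°, rainbow angle = 51.934°.
At 712 nm (n = 1.329): cos²i = 0.09578 → i = 71.972°, r = 45.685°, D_min = 229.837°, rainbow angle = 49.837°.
Angular width = |51.934° − 49.837°| = 2.097°.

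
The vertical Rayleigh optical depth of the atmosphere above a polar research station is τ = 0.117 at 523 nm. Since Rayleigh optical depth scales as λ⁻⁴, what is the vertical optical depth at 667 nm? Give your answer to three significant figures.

τ(667 nm) = τ(523 nm) × (523/667)⁴ = 0.117 × (0.7841)⁴ = 0.117 × 0.3780 = 0.0442.

0.0442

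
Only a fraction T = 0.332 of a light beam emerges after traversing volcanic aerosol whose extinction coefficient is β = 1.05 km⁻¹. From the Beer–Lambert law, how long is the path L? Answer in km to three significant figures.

Beer–Lambert: T = exp(−βL) ⇒ L = −ln(T)/β = −ln(0.332)/1.05 = 1.1026/1.05 = 1.05 km.

1.05 km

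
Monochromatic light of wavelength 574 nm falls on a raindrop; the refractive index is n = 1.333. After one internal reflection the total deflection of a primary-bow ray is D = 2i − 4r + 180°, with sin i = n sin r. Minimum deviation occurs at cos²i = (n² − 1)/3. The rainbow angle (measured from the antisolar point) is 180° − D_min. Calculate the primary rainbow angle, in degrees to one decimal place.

42.1°

cos²i = (1.77689 − 1)/3 = 0.25896; i = arccos(0.50888) = 59.410°.
sin r = sin 59.410°/1.333 = 0.64579; r = 40.225°.
D_min = 2·59.410° − 4·40.225° + 180° = 137.922°.
Rainbow angle = 180° − D_min = 42.078°.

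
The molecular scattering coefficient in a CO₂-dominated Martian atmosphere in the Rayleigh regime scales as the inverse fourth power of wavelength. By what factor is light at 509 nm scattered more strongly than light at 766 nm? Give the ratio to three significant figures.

5.13

Rayleigh scattering ∝ λ⁻⁴, so the ratio of coefficients is the inverse fourth power of the wavelength ratio.
σ(509)/σ(766) = (766/509)⁴ = (1.5049)⁴ = 5.129.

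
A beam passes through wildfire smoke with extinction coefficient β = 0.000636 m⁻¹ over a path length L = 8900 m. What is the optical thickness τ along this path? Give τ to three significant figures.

5.66

τ = β·L = 0.000636 × 8900 = 5.6604.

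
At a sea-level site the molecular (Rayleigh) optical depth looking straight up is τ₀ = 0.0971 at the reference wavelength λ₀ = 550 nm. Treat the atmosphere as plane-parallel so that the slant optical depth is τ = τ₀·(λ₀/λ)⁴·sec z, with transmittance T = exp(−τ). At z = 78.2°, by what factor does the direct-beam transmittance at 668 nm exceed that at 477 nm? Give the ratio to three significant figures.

1.86

Airmass: sec 78.2° = 4.8901.
τ(668 nm) = 0.0971 × (550/668)⁴ × 4.8901 = 0.0971 × 0.4596 × 4.8901 = 0.2182.
τ(477 nm) = 0.0971 × (550/477)⁴ × 4.8901 = 0.0971 × 1.7676 × 4.8901 = 0.8393.
T(668)/T(477) = exp(τ_B − τ_A) = exp(0.6211) = 1.8609.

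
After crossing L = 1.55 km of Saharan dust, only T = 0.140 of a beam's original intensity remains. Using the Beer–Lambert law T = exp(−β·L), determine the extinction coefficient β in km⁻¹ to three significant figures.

Beer–Lambert: T = exp(−βL) ⇒ β = −ln(T)/L = −ln(0.140)/1.55 = 1.9661/1.55 = 1.268 km⁻¹.

1.27 km⁻¹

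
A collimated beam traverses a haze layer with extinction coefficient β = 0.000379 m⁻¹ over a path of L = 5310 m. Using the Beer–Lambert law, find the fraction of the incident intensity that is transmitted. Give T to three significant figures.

0.134

τ = β·L = 0.000379 × 5310 = 2.0125.
T = exp(−2.0125) = 0.1337.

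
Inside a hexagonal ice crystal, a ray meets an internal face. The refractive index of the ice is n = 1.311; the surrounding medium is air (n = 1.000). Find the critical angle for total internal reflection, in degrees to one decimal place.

49.7°

sin θ_c = n_air / n = 1.000 / 1.311 = 0.7628.
θ_c = arcsin(0.7628) = 49.71°.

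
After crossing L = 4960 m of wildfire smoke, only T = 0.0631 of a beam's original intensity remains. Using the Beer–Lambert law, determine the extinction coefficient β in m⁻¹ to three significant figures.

Beer–Lambert: T = exp(−βL) ⇒ β = −ln(T)/L = −ln(0.0631)/4960 = 2.7630/4960 = 0.0005571 m⁻¹.

0.000557 m⁻¹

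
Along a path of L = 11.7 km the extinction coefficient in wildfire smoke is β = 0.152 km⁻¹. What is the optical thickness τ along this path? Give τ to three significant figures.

1.78

τ = β·L = 0.152 × 11.7 = 1.7784.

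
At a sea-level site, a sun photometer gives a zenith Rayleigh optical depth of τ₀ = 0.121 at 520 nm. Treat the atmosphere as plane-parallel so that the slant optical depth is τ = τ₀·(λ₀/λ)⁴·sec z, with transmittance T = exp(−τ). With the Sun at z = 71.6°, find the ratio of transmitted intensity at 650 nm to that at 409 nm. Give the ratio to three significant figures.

Airmass: sec 71.6° = 3.1681.
τ(650 nm) = 0.121 × (520/650)⁴ × 3.1681 = 0.121 × 0.4096 × 3.1681 = 0.1570.
τ(409 nm) = 0.121 × (520/409)⁴ × 3.1681 = 0.121 × 2.6129 × 3.1681 = 1.0016.
T(650)/T(409) = exp(τ_B − τ_A) = exp(0.8446) = 2.3270.

2.33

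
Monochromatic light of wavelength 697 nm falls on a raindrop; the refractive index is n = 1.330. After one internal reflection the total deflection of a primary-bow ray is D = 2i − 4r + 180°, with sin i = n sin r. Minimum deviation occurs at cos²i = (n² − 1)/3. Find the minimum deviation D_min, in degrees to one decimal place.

cos²i = (1.76890 − 1)/3 = 0.25630; i = arccos(0.50626) = 59.585°.
sin r = sin 59.585°/1.330 = 0.64841; r = 40.422°.
D_min = 2·59.585° − 4·40.422° + 180° = 137.484°.

137.5°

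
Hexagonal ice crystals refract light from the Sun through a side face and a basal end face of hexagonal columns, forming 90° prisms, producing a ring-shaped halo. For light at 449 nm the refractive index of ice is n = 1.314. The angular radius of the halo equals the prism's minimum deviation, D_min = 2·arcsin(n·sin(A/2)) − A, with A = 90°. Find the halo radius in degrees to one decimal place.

46.6°

n·sin(A/2) = 1.314 × sin 45° = 1.314 × 0.7071 = 0.9291.
D_min = 2·arcsin(0.9291) − 90° = 2 × 68.301° − 90° = 46.602°.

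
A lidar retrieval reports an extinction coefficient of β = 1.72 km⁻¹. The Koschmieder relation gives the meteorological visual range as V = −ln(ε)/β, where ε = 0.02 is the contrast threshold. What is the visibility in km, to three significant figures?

2.27 km

V = −ln(0.02) / 1.72 = 3.912 / 1.72 = 2.2744 km.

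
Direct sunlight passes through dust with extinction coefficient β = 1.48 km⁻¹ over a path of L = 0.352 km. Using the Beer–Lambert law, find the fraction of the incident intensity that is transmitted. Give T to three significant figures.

0.594

τ = β·L = 1.48 × 0.352 = 0.5210.
T = exp(−0.5210) = 0.5940.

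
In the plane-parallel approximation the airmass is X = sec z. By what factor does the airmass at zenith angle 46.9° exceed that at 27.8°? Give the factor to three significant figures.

X(46.9°)/X(27.8°) = sec 46.9° / sec 27.8° = cos 27.8° / cos 46.9° = 0.8846/0.6833 = 1.2946.

1.29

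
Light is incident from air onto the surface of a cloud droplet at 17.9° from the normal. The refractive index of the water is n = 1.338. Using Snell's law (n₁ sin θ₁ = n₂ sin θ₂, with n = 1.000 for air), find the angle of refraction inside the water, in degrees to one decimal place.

Snell: sin θ_r = sin θ_i / n = sin 17.9° / 1.338 = 0.3074 / 1.338 = 0.2297.
θ_r = arcsin(0.2297) = 13.28°.

13.3°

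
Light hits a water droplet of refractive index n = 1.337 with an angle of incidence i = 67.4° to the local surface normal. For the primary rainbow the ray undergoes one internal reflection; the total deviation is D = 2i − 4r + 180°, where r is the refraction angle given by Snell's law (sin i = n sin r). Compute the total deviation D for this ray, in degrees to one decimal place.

140.1°

sin r = sin 67.4° / 1.337 = 0.9232/1.337 = 0.6905; r = 43.67°.
D = 2·67.4° − 4·43.67° + 180° = 134.80° − 174.68° + 180° = 140.12°.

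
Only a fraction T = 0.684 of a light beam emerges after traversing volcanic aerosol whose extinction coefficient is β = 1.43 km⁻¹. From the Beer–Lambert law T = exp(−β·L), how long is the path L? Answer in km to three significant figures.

0.266 km

Beer–Lambert: T = exp(−βL) ⇒ L = −ln(T)/β = −ln(0.684)/1.43 = 0.3798/1.43 = 0.2656 km.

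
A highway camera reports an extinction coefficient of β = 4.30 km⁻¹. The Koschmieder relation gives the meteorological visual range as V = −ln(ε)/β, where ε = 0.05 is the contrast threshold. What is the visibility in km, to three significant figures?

V = −ln(0.05) / 4.30 = 2.996 / 4.30 = 0.6967 km.

0.697 km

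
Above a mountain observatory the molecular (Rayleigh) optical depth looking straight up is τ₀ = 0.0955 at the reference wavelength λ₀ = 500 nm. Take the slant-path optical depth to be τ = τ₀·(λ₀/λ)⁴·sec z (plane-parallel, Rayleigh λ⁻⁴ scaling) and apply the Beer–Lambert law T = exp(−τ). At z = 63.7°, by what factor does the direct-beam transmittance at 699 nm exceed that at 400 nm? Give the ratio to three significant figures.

Airmass: sec 63.7° = 2.2570.
τ(699 nm) = 0.0955 × (500/699)⁴ × 2.2570 = 0.0955 × 0.2618 × 2.2570 = 0.0564.
τ(400 nm) = 0.0955 × (500/400)⁴ × 2.2570 = 0.0955 × 2.4414 × 2.2570 = 0.5262.
T(699)/T(400) = exp(τ_B − τ_A) = exp(0.4698) = 1.5997.

1.60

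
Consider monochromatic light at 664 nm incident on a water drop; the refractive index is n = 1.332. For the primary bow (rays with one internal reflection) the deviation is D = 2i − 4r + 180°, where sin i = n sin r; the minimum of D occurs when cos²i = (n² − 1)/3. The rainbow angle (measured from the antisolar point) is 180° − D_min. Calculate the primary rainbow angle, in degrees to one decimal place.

42.2°

cos²i = (1.77422 − 1)/3 = 0.25807; i = arccos(0.50801) = 59.469°.
sin r = sin 59.469°/1.332 = 0.64666; r = 40.290°.
D_min = 2·59.469° − 4·40.290° + 180° = 137.776°.
Rainbow angle = 180° − D_min = 42.224°.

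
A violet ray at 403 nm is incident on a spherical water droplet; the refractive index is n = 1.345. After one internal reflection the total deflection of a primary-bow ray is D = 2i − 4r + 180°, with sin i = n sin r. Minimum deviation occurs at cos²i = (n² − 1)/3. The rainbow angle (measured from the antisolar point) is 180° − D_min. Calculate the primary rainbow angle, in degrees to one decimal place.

cos²i = (1.80902 − 1)/3 = 0.26967; i = arccos(0.51930) = 58.715°.
sin r = sin 58.715°/1.345 = 0.63538; r = 39.448°.
D_min = 2·58.715° − 4·39.448° + 180° = 139.635°.
Rainbow angle = 180° − D_min = 40.365°.

40.4°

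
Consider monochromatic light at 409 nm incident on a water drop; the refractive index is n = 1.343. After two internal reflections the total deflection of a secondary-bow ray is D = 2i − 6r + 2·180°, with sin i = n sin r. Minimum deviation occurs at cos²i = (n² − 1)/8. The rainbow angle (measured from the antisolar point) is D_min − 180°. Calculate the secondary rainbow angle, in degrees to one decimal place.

53.5°

cos²i = (1.80365 − 1)/8 = 0.10046; i = arccos(0.31695) = 71.522°.
sin r = sin 71.522°/1.343 = 0.70621; r = 44.928°.
D_min = 2·71.522° − 6·44.928° + 360° = 233.478°.
Rainbow angle = D_min − 180° = 53.478°.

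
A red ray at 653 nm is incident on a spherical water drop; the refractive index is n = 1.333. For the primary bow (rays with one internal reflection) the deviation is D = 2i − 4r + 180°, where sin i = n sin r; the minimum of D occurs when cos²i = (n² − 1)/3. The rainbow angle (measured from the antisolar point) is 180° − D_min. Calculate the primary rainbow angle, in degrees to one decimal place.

cos²i = (1.77689 − 1)/3 = 0.25896; i = arccos(0.50888) = 59.410°.
sin r = sin 59.410°/1.333 = 0.64579; r = 40.225°.
D_min = 2·59.410° − 4·40.225° + 180° = 137.922°.
Rainbow angle = 180° − D_min = 42.078°.

42.1°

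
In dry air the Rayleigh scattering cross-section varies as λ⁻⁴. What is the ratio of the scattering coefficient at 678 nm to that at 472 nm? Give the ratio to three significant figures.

0.235

Rayleigh scattering ∝ λ⁻⁴, so the ratio of coefficients is the inverse fourth power of the wavelength ratio.
σ(678)/σ(472) = (472/678)⁴ = (0.6962)⁴ = 0.2349.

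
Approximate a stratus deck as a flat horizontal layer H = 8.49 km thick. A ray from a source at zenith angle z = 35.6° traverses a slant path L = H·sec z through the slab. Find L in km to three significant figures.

10.4 km

sec z = 1/cos 35.6° = 1.2299.
L = 8.49 × 1.2299 = 10.442 km.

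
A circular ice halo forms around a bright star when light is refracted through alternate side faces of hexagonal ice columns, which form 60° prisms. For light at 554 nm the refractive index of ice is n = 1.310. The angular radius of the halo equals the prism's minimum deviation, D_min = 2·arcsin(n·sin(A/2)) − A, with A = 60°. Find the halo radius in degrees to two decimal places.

n·sin(A/2) = 1.310 × sin 30° = 1.310 × 0.5000 = 0.6550.
D_min = 2·arcsin(0.6550) − 60° = 2 × 40.920° − 60° = 21.839°.

21.84°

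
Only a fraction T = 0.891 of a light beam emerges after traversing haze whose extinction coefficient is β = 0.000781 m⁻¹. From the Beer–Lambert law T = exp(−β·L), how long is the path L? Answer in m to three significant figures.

148 m

Beer–Lambert: T = exp(−βL) ⇒ L = −ln(T)/β = −ln(0.891)/0.000781 = 0.1154/0.000781 = 147.8 m.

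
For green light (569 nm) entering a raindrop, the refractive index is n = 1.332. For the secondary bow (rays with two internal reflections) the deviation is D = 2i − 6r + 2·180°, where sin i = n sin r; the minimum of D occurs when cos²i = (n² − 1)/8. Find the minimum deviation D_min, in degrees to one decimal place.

230.6°

cos²i = (1.77422 − 1)/8 = 0.09678; i = arccos(0.31109) = 71.875°.
sin r = sin 71.875°/1.332 = 0.71350; r = 45.520°.
D_min = 2·71.875° − 6·45.520° + 360° = 230.628°.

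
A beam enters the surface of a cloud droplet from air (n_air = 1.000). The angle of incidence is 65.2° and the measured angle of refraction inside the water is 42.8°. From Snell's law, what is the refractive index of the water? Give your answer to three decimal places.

n = sin θ_i / sin θ_r = sin 65.2° / sin 42.8° = 0.9078 / 0.6794 = 1.3361.

1.336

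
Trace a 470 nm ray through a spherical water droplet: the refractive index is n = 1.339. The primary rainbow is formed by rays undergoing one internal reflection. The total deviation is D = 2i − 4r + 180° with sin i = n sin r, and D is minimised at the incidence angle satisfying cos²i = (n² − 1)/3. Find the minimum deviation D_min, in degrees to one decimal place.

cos²i = (1.79292 − 1)/3 = 0.26431; i = arccos(0.51411) = 59.062°.
sin r = sin 59.062°/1.339 = 0.64057; r = 39.834°.
D_min = 2·59.062° − 4·39.834° + 180° = 138.786°.

138.8°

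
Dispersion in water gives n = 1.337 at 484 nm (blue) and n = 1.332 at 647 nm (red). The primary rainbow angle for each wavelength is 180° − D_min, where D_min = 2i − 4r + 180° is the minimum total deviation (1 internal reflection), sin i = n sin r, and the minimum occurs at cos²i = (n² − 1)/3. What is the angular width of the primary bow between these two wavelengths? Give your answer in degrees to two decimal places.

0.72°

At 484 nm (n = 1.337): cos²i = 0.26252 → i = 59.178°, r = 39.964°, D_min = 138.500°, rainbow angle = 41.500°.
At 647 nm (n = 1.332): cos²i = 0.25807 → i = 59.469°, r = 40.290°, D_min = 137.776°, rainbow angle = 42.224°.
Angular width = |41.500° − 42.224°| = 0.724°.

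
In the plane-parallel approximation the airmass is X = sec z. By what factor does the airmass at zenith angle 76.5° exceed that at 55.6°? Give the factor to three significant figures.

2.42

X(76.5°)/X(55.6°) = sec 76.5° / sec 55.6° = cos 55.6° / cos 76.5° = 0.5650/0.2334 = 2.4201.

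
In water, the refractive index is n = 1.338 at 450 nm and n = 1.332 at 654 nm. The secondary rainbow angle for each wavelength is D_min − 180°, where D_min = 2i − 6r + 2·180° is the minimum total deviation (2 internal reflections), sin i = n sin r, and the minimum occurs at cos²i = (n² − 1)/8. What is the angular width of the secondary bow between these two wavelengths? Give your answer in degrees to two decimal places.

1.56°

At 450 nm (n = 1.338): cos²i = 0.09878 → i = 71.682°, r = 45.195°, D_min = 232.193°, rainbow angle = 52.193°.
At 654 nm (n = 1.332): cos²i = 0.09678 → i = 71.875°, r = 45.520°, D_min = 230.628°, rainbow angle = 50.628°.
Angular width = |52.193° − 50.628°| = 1.564°.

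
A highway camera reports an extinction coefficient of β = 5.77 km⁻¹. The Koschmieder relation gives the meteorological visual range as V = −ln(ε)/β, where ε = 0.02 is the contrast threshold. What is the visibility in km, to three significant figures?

0.678 km

V = −ln(0.02) / 5.77 = 3.912 / 5.77 = 0.6780 km.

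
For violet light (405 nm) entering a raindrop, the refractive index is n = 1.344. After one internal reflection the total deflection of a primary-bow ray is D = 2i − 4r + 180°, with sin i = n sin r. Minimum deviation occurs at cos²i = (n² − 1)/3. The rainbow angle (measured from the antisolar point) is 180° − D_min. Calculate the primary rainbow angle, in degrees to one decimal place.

cos²i = (1.80634 − 1)/3 = 0.26878; i = arccos(0.51844) = 58.772°.
sin r = sin 58.772°/1.344 = 0.63625; r = 39.512°.
D_min = 2·58.772° − 4·39.512° + 180° = 139.495°.
Rainbow angle = 180° − D_min = 40.505°.

40.5°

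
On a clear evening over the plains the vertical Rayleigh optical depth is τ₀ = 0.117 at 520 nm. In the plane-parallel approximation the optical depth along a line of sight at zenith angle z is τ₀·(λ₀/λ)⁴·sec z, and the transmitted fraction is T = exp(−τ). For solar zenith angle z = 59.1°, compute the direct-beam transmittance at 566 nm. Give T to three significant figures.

0.850

sec 59.1° = 1.9473.
τ = 0.117 × (520/566)⁴ × 1.9473 = 0.117 × 0.7124 × 1.9473 = 0.1623.
T = exp(−0.1623) = 0.8502.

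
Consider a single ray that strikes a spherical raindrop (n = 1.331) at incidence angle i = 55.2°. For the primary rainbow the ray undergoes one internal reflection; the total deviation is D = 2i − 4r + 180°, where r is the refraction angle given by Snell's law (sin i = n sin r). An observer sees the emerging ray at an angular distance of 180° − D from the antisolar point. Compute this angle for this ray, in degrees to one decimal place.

42.0°

sin r = sin 55.2° / 1.331 = 0.8211/1.331 = 0.6169; r = 38.09°.
D = 2·55.2° − 4·38.09° + 180° = 110.40° − 152.37° + 180° = 138.03°.
Angle from antisolar point = 180° − D = 41.97°.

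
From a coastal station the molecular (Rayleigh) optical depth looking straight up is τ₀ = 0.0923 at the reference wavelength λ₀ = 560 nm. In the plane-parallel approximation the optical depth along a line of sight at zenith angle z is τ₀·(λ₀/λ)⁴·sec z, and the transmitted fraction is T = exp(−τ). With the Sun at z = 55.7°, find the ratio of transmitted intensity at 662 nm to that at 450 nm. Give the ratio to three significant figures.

Airmass: sec 55.7° = 1.7745.
τ(662 nm) = 0.0923 × (560/662)⁴ × 1.7745 = 0.0923 × 0.5121 × 1.7745 = 0.0839.
τ(450 nm) = 0.0923 × (560/450)⁴ × 1.7745 = 0.0923 × 2.3983 × 1.7745 = 0.3928.
T(662)/T(450) = exp(τ_B − τ_A) = exp(0.3089) = 1.3620.

1.36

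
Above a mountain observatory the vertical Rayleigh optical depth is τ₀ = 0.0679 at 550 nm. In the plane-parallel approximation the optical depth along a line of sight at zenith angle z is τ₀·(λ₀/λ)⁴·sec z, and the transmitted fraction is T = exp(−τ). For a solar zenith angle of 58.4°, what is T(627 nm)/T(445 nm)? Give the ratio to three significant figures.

Airmass: sec 58.4° = 1.9084.
τ(627 nm) = 0.0679 × (550/627)⁴ × 1.9084 = 0.0679 × 0.5921 × 1.9084 = 0.0767.
τ(445 nm) = 0.0679 × (550/445)⁴ × 1.9084 = 0.0679 × 2.3335 × 1.9084 = 0.3024.
T(627)/T(445) = exp(τ_B − τ_A) = exp(0.2257) = 1.2532.

1.25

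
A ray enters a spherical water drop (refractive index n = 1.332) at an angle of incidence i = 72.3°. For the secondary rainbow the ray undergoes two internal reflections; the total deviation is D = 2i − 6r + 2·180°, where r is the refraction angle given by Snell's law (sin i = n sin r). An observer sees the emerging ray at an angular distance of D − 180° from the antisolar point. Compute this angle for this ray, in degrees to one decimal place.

50.6°

sin r = sin 72.3° / 1.332 = 0.9527/1.332 = 0.7152; r = 45.66°.
D = 2·72.3° − 6·45.66° + 2·180° = 144.60° − 273.96° + 360° = 230.64°.
Angle from antisolar point = D − 180° = 50.64°.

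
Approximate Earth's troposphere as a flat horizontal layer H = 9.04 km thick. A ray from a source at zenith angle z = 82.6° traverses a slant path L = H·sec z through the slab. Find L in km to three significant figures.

70.2 km

sec z = 1/cos 82.6° = 7.7642.
L = 9.04 × 7.7642 = 70.189 km.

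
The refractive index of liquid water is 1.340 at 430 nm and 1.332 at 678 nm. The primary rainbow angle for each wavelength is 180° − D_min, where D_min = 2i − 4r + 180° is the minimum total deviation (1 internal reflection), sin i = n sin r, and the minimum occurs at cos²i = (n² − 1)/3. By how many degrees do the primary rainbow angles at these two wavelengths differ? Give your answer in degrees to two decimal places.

1.15°

At 430 nm (n = 1.340): cos²i = 0.26520 → i = 59.004°, r = 39.770°, D_min = 138.929°, rainbow angle = 41.071°.
At 678 nm (n = 1.332): cos²i = 0.25807 → i = 59.469°, r = 40.290°, D_min = 137.776°, rainbow angle = 42.224°.
Angular width = |41.071° − 42.224°| = 1.153°.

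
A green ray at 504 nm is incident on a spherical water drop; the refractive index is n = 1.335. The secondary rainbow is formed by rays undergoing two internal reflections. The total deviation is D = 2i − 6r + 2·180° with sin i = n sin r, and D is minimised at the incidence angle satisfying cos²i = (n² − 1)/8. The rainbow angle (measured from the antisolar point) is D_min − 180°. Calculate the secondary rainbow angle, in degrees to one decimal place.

51.4°

cos²i = (1.78222 − 1)/8 = 0.09778; i = arccos(0.31269) = 71.778°.
sin r = sin 71.778°/1.335 = 0.71150; r = 45.357°.
D_min = 2·71.778° − 6·45.357° + 360° = 231.414°.
Rainbow angle = D_min − 180° = 51.414°.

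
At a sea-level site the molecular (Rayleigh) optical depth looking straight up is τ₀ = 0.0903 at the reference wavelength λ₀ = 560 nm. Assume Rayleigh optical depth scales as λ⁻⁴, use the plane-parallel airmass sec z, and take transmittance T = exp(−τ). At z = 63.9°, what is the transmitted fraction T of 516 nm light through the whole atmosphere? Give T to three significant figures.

sec 63.9° = 2.2730.
τ = 0.0903 × (560/516)⁴ × 2.2730 = 0.0903 × 1.3872 × 2.2730 = 0.2847.
T = exp(−0.2847) = 0.7522.

0.752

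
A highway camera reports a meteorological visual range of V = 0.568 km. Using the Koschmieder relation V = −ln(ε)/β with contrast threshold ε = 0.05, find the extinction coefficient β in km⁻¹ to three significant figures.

5.27 km⁻¹

β = −ln(0.05) / V = 2.996 / 0.568 = 5.2742 km⁻¹.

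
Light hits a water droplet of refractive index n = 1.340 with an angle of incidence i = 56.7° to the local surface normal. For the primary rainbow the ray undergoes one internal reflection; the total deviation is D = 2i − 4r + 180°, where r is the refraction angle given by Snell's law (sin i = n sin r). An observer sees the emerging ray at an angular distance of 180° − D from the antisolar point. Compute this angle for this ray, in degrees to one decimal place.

sin r = sin 56.7° / 1.340 = 0.8358/1.340 = 0.6237; r = 38.59°.
D = 2·56.7° − 4·38.59° + 180° = 113.40° − 154.36° + 180° = 139.04°.
Angle from antisolar point = 180° − D = 40.96°.

41.0°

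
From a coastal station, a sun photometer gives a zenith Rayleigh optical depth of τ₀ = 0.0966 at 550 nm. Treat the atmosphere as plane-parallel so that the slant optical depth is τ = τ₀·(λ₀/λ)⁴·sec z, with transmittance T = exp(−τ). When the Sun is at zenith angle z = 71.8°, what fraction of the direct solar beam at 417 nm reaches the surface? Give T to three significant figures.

0.392

sec 71.8° = 3.2017.
τ = 0.0966 × (550/417)⁴ × 3.2017 = 0.0966 × 3.0263 × 3.2017 = 0.9360.
T = exp(−0.9360) = 0.3922.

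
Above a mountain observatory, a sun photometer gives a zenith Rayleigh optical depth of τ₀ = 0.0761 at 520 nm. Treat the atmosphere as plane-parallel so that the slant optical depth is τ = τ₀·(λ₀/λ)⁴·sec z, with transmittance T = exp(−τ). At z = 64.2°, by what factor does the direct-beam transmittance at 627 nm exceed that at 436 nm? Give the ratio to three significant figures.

Airmass: sec 64.2° = 2.2976.
τ(627 nm) = 0.0761 × (520/627)⁴ × 2.2976 = 0.0761 × 0.4731 × 2.2976 = 0.0827.
τ(436 nm) = 0.0761 × (520/436)⁴ × 2.2976 = 0.0761 × 2.0233 × 2.2976 = 0.3538.
T(627)/T(436) = exp(τ_B − τ_A) = exp(0.2711) = 1.3114.

1.31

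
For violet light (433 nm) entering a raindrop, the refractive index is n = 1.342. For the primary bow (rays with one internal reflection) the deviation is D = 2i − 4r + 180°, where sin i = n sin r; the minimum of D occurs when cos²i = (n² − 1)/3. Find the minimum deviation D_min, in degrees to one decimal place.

cos²i = (1.80096 − 1)/3 = 0.26699; i = arccos(0.51671) = 58.888°.
sin r = sin 58.888°/1.342 = 0.63797; r = 39.641°.
D_min = 2·58.888° − 4·39.641° + 180° = 139.213°.

139.2°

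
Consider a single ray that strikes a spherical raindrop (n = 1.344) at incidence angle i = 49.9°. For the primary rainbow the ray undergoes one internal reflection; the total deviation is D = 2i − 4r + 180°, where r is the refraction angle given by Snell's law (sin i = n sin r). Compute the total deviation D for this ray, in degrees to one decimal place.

141.0°

sin r = sin 49.9° / 1.344 = 0.7649/1.344 = 0.5691; r = 34.69°.
D = 2·49.9° − 4·34.69° + 180° = 99.80° − 138.76° + 180° = 141.04°.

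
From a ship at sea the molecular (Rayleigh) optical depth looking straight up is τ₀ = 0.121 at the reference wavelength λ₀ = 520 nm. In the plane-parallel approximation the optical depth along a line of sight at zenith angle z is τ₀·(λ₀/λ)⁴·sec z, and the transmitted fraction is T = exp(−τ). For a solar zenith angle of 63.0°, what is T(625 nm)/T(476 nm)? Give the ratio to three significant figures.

Airmass: sec 63.0° = 2.2027.
τ(625 nm) = 0.121 × (520/625)⁴ × 2.2027 = 0.121 × 0.4792 × 2.2027 = 0.1277.
τ(476 nm) = 0.121 × (520/476)⁴ × 2.2027 = 0.121 × 1.4242 × 2.2027 = 0.3796.
T(625)/T(476) = exp(τ_B − τ_A) = exp(0.2519) = 1.2864.

1.29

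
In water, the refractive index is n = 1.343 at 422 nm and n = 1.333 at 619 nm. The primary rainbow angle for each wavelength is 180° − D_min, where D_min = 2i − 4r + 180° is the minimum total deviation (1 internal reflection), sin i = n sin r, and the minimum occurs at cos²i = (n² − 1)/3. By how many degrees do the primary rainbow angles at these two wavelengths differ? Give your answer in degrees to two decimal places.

At 422 nm (n = 1.343): cos²i = 0.26788 → i = 58.830°, r = 39.577°, D_min = 139.354°, rainbow angle = 40.646°.
At 619 nm (n = 1.333): cos²i = 0.25896 → i = 59.410°, r = 40.225°, D_min = 137.922°, rainbow angle = 42.078°.
Angular width = |40.646° − 42.078°| = 1.432°.

1.43°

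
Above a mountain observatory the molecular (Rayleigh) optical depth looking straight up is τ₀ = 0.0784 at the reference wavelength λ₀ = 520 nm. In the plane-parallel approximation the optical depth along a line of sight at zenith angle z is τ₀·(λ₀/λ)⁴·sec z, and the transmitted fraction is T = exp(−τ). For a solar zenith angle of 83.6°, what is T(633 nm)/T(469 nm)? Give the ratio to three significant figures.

2.10

Airmass: sec 83.6° = 8.9711.
τ(633 nm) = 0.0784 × (520/633)⁴ × 8.9711 = 0.0784 × 0.4554 × 8.9711 = 0.3203.
τ(469 nm) = 0.0784 × (520/469)⁴ × 8.9711 = 0.0784 × 1.5112 × 8.9711 = 1.0629.
T(633)/T(469) = exp(τ_B − τ_A) = exp(0.7426) = 2.1013.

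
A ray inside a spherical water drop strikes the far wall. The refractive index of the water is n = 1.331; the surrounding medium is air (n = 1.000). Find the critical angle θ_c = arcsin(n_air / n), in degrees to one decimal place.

48.7°

sin θ_c = n_air / n = 1.000 / 1.331 = 0.7513.
θ_c = arcsin(0.7513) = 48.70°.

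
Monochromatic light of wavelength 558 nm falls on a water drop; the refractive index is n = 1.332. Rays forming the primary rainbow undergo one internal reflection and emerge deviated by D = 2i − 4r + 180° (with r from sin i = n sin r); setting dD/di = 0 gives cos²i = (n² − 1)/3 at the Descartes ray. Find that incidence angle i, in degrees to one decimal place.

cos²i = (1.332² − 1)/3 = (1.77422 − 1)/3 = 0.25807.
cos i = 0.50801, so i = 59.469°.

59.5°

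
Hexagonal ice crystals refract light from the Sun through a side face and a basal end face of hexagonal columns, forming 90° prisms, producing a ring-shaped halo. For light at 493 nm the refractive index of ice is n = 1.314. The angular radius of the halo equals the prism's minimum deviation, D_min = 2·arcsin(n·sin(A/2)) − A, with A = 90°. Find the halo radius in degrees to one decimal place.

n·sin(A/2) = 1.314 × sin 45° = 1.314 × 0.7071 = 0.9291.
D_min = 2·arcsin(0.9291) − 90° = 2 × 68.301° − 90° = 46.602°.

46.6°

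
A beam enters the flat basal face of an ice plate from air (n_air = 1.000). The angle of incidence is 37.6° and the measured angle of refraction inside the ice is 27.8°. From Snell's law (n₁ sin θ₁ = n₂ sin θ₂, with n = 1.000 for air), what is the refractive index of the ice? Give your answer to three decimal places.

1.308

n = sin θ_i / sin θ_r = sin 37.6° / sin 27.8° = 0.6101 / 0.4664 = 1.3082.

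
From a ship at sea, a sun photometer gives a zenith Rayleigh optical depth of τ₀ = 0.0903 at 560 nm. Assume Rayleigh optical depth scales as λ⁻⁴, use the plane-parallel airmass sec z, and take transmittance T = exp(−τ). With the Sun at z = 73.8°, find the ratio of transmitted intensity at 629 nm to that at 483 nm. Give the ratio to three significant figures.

1.46

Airmass: sec 73.8° = 3.5843.
τ(629 nm) = 0.0903 × (560/629)⁴ × 3.5843 = 0.0903 × 0.6283 × 3.5843 = 0.2034.
τ(483 nm) = 0.0903 × (560/483)⁴ × 3.5843 = 0.0903 × 1.8070 × 3.5843 = 0.5849.
T(629)/T(483) = exp(τ_B − τ_A) = exp(0.3815) = 1.4645.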